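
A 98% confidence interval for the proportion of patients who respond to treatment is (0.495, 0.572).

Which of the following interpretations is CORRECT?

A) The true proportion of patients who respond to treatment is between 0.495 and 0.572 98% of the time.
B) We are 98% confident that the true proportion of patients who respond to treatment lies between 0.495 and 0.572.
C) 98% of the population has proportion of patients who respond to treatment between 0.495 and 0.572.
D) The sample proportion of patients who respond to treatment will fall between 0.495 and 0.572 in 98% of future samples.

A confidence interval represents our confidence in the procedure, not a probability statement about the parameter.

Key concept: If we repeated this sampling process many times and computed a 98% CI each time, about 98% of those intervals would contain the true population parameter.

For this specific interval (0.495, 0.572):
- Midpoint (point estimate): 0.5335
- Margin of error: 0.0385

The correct interpretation is the one stating confidence that the true parameter lies in the interval — option B.

B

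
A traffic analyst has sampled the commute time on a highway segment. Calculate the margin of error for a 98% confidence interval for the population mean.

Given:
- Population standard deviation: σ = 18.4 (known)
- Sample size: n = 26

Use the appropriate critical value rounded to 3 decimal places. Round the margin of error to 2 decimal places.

The population standard deviation σ is known, so use the z-interval margin of error formula.

For 98% confidence, z* = 2.326 (from standard normal table)

Margin of error formula for z-interval: E = z* × σ/√n

E = 2.326 × 18.4/√26
  = 2.326 × 3.608537
  = 8.3935

Rounded to 2 decimal places:

8.39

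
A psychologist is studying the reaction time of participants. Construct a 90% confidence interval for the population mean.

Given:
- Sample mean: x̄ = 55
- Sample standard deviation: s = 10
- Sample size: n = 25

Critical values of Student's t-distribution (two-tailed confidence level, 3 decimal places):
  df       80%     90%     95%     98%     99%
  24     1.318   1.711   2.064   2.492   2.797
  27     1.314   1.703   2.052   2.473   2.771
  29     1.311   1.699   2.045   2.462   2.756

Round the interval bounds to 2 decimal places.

The population standard deviation σ is unknown (only the sample standard deviation s is given), so use a t-interval with df = n - 1 = 25 - 1 = 24.

For 90% confidence with df = 24, t* = 1.711 (from t-table)

Standard error: SE = s/√n = 10/√25 = 2.000000

Margin of error: E = t* × SE = 1.711 × 2.000000 = 3.4220

T-interval: x̄ ± E = 55 ± 3.4220 = (51.5780, 58.4220)

Rounded to 2 decimal places:

(51.58, 58.42)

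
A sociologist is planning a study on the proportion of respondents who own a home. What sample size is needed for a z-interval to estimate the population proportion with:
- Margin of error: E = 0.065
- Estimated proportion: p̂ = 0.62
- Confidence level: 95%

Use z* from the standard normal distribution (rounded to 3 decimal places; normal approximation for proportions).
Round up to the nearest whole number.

Using z* for proportion z-interval (normal approximation).

For 95% confidence, z* = 1.96 (from standard normal table)

Sample size formula for proportion z-interval: n = z*²p̂(1-p̂)/E²

n = 1.96² × 0.62 × 0.38 / 0.065²
  = 3.8416 × 0.2356 / 0.004225
  = 214.2203

Round up to the nearest whole number: n = 215

215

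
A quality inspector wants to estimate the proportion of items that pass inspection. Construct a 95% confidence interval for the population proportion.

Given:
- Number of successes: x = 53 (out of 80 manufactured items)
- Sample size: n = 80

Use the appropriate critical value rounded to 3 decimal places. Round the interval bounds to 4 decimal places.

Sample proportion: p̂ = 53/80 = 0.662500

Check conditions for normal approximation:
  np̂ = 53 ≥ 10 ✓
  n(1-p̂) = 27 ≥ 10 ✓

The sample is large enough, so use a z-interval (normal approximation) for the proportion.

For 95% confidence, z* = 1.96 (from standard normal table)

Standard error: SE = √(p̂(1-p̂)/n) = √(0.662500×0.337500/80) = 0.05286702

Margin of error: E = z* × SE = 1.96 × 0.05286702 = 0.103619

Z-interval: p̂ ± E = 0.662500 ± 0.103619 = (0.558881, 0.766119)

Rounded to 4 decimal places:

(0.5589, 0.7661)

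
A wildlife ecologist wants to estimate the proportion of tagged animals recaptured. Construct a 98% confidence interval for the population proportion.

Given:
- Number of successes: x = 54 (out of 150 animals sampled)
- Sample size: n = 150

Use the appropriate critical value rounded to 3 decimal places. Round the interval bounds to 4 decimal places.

Sample proportion: p̂ = 54/150 = 0.360000

Check conditions for normal approximation:
  np̂ = 54 ≥ 10 ✓
  n(1-p̂) = 96 ≥ 10 ✓

The sample is large enough, so use a z-interval (normal approximation) for the proportion.

For 98% confidence, z* = 2.326 (from standard normal table)

Standard error: SE = √(p̂(1-p̂)/n) = √(0.360000×0.640000/150) = 0.03919184

Margin of error: E = z* × SE = 2.326 × 0.03919184 = 0.091160

Z-interval: p̂ ± E = 0.360000 ± 0.091160 = (0.268840, 0.451160)

Rounded to 4 decimal places:

(0.2688, 0.4512)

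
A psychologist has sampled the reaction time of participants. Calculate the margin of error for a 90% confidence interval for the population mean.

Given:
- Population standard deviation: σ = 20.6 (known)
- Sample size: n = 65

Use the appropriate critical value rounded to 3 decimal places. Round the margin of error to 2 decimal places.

The population standard deviation σ is known, so use the z-interval margin of error formula.

For 90% confidence, z* = 1.645 (from standard normal table)

Margin of error formula for z-interval: E = z* × σ/√n

E = 1.645 × 20.6/√65
  = 1.645 × 2.555116
  = 4.2032

Rounded to 2 decimal places:

4.20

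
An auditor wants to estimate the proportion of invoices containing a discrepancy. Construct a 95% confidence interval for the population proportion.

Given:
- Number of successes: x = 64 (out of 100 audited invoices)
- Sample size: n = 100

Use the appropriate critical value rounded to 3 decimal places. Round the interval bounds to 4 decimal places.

Sample proportion: p̂ = 64/100 = 0.640000

Check conditions for normal approximation:
  np̂ = 64 ≥ 10 ✓
  n(1-p̂) = 36 ≥ 10 ✓

The sample is large enough, so use a z-interval (normal approximation) for the proportion.

For 95% confidence, z* = 1.96 (from standard normal table)

Standard error: SE = √(p̂(1-p̂)/n) = √(0.640000×0.360000/100) = 0.04800000

Margin of error: E = z* × SE = 1.96 × 0.04800000 = 0.094080

Z-interval: p̂ ± E = 0.640000 ± 0.094080 = (0.545920, 0.734080)

Rounded to 4 decimal places:

(0.5459, 0.7341)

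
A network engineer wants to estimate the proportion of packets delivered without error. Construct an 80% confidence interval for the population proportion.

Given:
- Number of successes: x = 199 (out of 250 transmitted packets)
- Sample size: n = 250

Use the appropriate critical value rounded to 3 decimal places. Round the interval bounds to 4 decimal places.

Sample proportion: p̂ = 199/250 = 0.796000

Check conditions for normal approximation:
  np̂ = 199 ≥ 10 ✓
  n(1-p̂) = 51 ≥ 10 ✓

The sample is large enough, so use a z-interval (normal approximation) for the proportion.

For 80% confidence, z* = 1.282 (from standard normal table)

Standard error: SE = √(p̂(1-p̂)/n) = √(0.796000×0.204000/250) = 0.02548600

Margin of error: E = z* × SE = 1.282 × 0.02548600 = 0.032673

Z-interval: p̂ ± E = 0.796000 ± 0.032673 = (0.763327, 0.828673)

Rounded to 4 decimal places:

(0.7633, 0.8287)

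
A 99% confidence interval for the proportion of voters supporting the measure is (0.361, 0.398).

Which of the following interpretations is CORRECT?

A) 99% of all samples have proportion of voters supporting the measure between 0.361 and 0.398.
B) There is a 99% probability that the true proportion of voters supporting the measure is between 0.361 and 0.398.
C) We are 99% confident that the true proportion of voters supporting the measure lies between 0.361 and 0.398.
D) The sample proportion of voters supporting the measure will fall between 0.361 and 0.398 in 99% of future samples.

A confidence interval represents our confidence in the procedure, not a probability statement about the parameter.

Key concept: If we repeated this sampling process many times and computed a 99% CI each time, about 99% of those intervals would contain the true population parameter.

For this specific interval (0.361, 0.398):
- Midpoint (point estimate): 0.3795
- Margin of error: 0.0185

The correct interpretation is the one stating confidence that the true parameter lies in the interval — option C.

C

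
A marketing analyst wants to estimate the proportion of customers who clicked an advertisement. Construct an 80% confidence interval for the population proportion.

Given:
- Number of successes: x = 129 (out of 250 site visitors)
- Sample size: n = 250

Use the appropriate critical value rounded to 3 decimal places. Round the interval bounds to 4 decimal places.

Sample proportion: p̂ = 129/250 = 0.516000

Check conditions for normal approximation:
  np̂ = 129 ≥ 10 ✓
  n(1-p̂) = 121 ≥ 10 ✓

The sample is large enough, so use a z-interval (normal approximation) for the proportion.

For 80% confidence, z* = 1.282 (from standard normal table)

Standard error: SE = √(p̂(1-p̂)/n) = √(0.516000×0.484000/250) = 0.03160658

Margin of error: E = z* × SE = 1.282 × 0.03160658 = 0.040520

Z-interval: p̂ ± E = 0.516000 ± 0.040520 = (0.475480, 0.556520)

Rounded to 4 decimal places:

(0.4755, 0.5565)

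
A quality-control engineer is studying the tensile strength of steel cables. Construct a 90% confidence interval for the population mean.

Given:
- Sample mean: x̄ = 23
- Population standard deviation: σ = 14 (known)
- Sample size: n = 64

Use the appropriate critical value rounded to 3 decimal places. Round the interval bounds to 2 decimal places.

The population standard deviation σ is known, so use a z-interval (standard normal critical value).

For 90% confidence, z* = 1.645 (from standard normal table)

Standard error: SE = σ/√n = 14/√64 = 1.750000

Margin of error: E = z* × SE = 1.645 × 1.750000 = 2.8788

Z-interval: x̄ ± E = 23 ± 2.8788 = (20.1212, 25.8788)

Rounded to 2 decimal places:

(20.12, 25.88)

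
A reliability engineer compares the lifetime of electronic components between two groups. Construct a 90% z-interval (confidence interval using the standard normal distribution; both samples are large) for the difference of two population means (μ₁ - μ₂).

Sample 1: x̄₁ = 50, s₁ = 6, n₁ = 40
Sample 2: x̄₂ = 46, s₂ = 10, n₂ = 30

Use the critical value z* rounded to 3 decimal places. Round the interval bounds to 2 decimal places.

Both samples are large (n₁ = 40 ≥ 30, n₂ = 30 ≥ 30), so a z-interval for the difference of means applies.

Point estimate: x̄₁ - x̄₂ = 50 - 46 = 4

Standard error: SE = √(s₁²/n₁ + s₂²/n₂)
= √(6²/40 + 10²/30)
= √(0.900000 + 3.333333)
= 2.057507

For 90% confidence, z* = 1.645 (from standard normal table)
Margin of error: E = z* × SE = 1.645 × 2.057507 = 3.3846

Z-interval: (x̄₁ - x̄₂) ± E = 4 ± 3.3846 = (0.6154, 7.3846)

Rounded to 2 decimal places:

(0.62, 7.38)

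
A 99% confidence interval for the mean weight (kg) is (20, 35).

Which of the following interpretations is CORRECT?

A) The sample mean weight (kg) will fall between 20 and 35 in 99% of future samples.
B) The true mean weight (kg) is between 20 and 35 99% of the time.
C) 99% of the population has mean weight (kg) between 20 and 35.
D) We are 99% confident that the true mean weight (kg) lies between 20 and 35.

A confidence interval represents our confidence in the procedure, not a probability statement about the parameter.

Key concept: If we repeated this sampling process many times and computed a 99% CI each time, about 99% of those intervals would contain the true population parameter.

For this specific interval (20, 35):
- Midpoint (point estimate): 27.5
- Margin of error: 7.5

The correct interpretation is the one stating confidence that the true parameter lies in the interval — option D.

D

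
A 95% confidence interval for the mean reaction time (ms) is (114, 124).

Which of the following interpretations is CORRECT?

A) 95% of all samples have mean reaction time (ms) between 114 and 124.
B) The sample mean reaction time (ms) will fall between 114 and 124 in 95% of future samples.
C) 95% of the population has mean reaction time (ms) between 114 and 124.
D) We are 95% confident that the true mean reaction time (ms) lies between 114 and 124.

A confidence interval represents our confidence in the procedure, not a probability statement about the parameter.

Key concept: If we repeated this sampling process many times and computed a 95% CI each time, about 95% of those intervals would contain the true population parameter.

For this specific interval (114, 124):
- Midpoint (point estimate): 119
- Margin of error: 5

The correct interpretation is the one stating confidence that the true parameter lies in the interval — option D.

D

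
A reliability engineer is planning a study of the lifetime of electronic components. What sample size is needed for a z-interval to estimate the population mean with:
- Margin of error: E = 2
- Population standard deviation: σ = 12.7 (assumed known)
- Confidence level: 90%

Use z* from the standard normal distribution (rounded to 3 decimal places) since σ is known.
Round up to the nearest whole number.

Using z* since population σ is known (z-interval formula).

For 90% confidence, z* = 1.645 (from standard normal table)

Sample size formula for z-interval: n = (z*σ/E)²

n = (1.645 × 12.7 / 2)²
  = (10.445750)²
  = 109.1137

Round up to the nearest whole number: n = 110

110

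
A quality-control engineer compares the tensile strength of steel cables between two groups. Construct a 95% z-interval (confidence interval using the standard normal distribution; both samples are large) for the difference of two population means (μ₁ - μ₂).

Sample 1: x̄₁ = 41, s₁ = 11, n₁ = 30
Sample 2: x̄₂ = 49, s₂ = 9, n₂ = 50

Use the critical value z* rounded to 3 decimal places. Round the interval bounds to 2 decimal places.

Both samples are large (n₁ = 30 ≥ 30, n₂ = 50 ≥ 30), so a z-interval for the difference of means applies.

Point estimate: x̄₁ - x̄₂ = 41 - 49 = -8

Standard error: SE = √(s₁²/n₁ + s₂²/n₂)
= √(11²/30 + 9²/50)
= √(4.033333 + 1.620000)
= 2.377674

For 95% confidence, z* = 1.96 (from standard normal table)
Margin of error: E = z* × SE = 1.96 × 2.377674 = 4.6602

Z-interval: (x̄₁ - x̄₂) ± E = -8 ± 4.6602 = (-12.6602, -3.3398)

Rounded to 2 decimal places:

(-12.66, -3.34)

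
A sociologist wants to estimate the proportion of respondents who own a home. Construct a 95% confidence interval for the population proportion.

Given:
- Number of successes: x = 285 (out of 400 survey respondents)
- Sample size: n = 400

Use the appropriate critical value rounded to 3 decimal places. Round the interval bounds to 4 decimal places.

Sample proportion: p̂ = 285/400 = 0.712500

Check conditions for normal approximation:
  np̂ = 285 ≥ 10 ✓
  n(1-p̂) = 115 ≥ 10 ✓

The sample is large enough, so use a z-interval (normal approximation) for the proportion.

For 95% confidence, z* = 1.96 (from standard normal table)

Standard error: SE = √(p̂(1-p̂)/n) = √(0.712500×0.287500/400) = 0.02262983

Margin of error: E = z* × SE = 1.96 × 0.02262983 = 0.044354

Z-interval: p̂ ± E = 0.712500 ± 0.044354 = (0.668146, 0.756854)

Rounded to 4 decimal places:

(0.6681, 0.7569)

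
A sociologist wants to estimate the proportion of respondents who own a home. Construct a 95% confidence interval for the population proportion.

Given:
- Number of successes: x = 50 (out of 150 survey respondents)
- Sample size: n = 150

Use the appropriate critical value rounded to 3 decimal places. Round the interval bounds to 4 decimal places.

Sample proportion: p̂ = 50/150 = 0.333333

Check conditions for normal approximation:
  np̂ = 50 ≥ 10 ✓
  n(1-p̂) = 100 ≥ 10 ✓

The sample is large enough, so use a z-interval (normal approximation) for the proportion.

For 95% confidence, z* = 1.96 (from standard normal table)

Standard error: SE = √(p̂(1-p̂)/n) = √(0.333333×0.666667/150) = 0.03849002

Margin of error: E = z* × SE = 1.96 × 0.03849002 = 0.075440

Z-interval: p̂ ± E = 0.333333 ± 0.075440 = (0.257893, 0.408774)

Rounded to 4 decimal places:

(0.2579, 0.4088)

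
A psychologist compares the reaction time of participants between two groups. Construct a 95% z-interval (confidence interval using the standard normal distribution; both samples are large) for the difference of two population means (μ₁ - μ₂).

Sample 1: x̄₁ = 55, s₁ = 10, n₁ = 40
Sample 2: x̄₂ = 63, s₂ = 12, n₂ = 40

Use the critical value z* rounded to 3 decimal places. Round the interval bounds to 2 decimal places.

Both samples are large (n₁ = 40 ≥ 30, n₂ = 40 ≥ 30), so a z-interval for the difference of means applies.

Point estimate: x̄₁ - x̄₂ = 55 - 63 = -8

Standard error: SE = √(s₁²/n₁ + s₂²/n₂)
= √(10²/40 + 12²/40)
= √(2.500000 + 3.600000)
= 2.469818

For 95% confidence, z* = 1.96 (from standard normal table)
Margin of error: E = z* × SE = 1.96 × 2.469818 = 4.8408

Z-interval: (x̄₁ - x̄₂) ± E = -8 ± 4.8408 = (-12.8408, -3.1592)

Rounded to 2 decimal places:

(-12.84, -3.16)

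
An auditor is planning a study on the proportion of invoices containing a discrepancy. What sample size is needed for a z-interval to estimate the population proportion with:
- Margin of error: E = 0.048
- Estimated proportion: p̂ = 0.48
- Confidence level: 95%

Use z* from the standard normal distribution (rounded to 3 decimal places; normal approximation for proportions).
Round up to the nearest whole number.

Using z* for proportion z-interval (normal approximation).

For 95% confidence, z* = 1.96 (from standard normal table)

Sample size formula for proportion z-interval: n = z*²p̂(1-p̂)/E²

n = 1.96² × 0.48 × 0.52 / 0.048²
  = 3.8416 × 0.2496 / 0.002304
  = 416.1733

Round up to the nearest whole number: n = 417

417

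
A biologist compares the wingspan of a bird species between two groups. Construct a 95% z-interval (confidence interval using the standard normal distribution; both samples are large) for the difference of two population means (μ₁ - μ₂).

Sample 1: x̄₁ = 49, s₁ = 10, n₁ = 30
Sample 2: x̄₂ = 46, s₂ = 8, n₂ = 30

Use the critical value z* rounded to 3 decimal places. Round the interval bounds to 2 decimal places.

Both samples are large (n₁ = 30 ≥ 30, n₂ = 30 ≥ 30), so a z-interval for the difference of means applies.

Point estimate: x̄₁ - x̄₂ = 49 - 46 = 3

Standard error: SE = √(s₁²/n₁ + s₂²/n₂)
= √(10²/30 + 8²/30)
= √(3.333333 + 2.133333)
= 2.338090

For 95% confidence, z* = 1.96 (from standard normal table)
Margin of error: E = z* × SE = 1.96 × 2.338090 = 4.5827

Z-interval: (x̄₁ - x̄₂) ± E = 3 ± 4.5827 = (-1.5827, 7.5827)

Rounded to 2 decimal places:

(-1.58, 7.58)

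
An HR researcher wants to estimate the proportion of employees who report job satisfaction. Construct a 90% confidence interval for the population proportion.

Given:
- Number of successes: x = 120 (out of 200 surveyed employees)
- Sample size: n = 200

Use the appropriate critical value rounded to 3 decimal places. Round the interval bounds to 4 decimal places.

Sample proportion: p̂ = 120/200 = 0.600000

Check conditions for normal approximation:
  np̂ = 120 ≥ 10 ✓
  n(1-p̂) = 80 ≥ 10 ✓

The sample is large enough, so use a z-interval (normal approximation) for the proportion.

For 90% confidence, z* = 1.645 (from standard normal table)

Standard error: SE = √(p̂(1-p̂)/n) = √(0.600000×0.400000/200) = 0.03464102

Margin of error: E = z* × SE = 1.645 × 0.03464102 = 0.056984

Z-interval: p̂ ± E = 0.600000 ± 0.056984 = (0.543016, 0.656984)

Rounded to 4 decimal places:

(0.5430, 0.6570)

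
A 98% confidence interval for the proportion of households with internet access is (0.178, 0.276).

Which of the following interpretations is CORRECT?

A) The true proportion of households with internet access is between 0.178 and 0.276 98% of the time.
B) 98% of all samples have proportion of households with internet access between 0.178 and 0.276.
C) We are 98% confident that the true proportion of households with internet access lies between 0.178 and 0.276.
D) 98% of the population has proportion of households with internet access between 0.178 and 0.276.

A confidence interval represents our confidence in the procedure, not a probability statement about the parameter.

Key concept: If we repeated this sampling process many times and computed a 98% CI each time, about 98% of those intervals would contain the true population parameter.

For this specific interval (0.178, 0.276):
- Midpoint (point estimate): 0.227
- Margin of error: 0.049

The correct interpretation is the one stating confidence that the true parameter lies in the interval — option C.

C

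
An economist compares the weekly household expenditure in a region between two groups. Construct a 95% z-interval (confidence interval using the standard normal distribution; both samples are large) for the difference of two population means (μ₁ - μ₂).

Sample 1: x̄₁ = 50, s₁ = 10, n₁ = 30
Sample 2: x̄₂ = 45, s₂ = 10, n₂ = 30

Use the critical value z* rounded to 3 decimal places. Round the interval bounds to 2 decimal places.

Both samples are large (n₁ = 30 ≥ 30, n₂ = 30 ≥ 30), so a z-interval for the difference of means applies.

Point estimate: x̄₁ - x̄₂ = 50 - 45 = 5

Standard error: SE = √(s₁²/n₁ + s₂²/n₂)
= √(10²/30 + 10²/30)
= √(3.333333 + 3.333333)
= 2.581989

For 95% confidence, z* = 1.96 (from standard normal table)
Margin of error: E = z* × SE = 1.96 × 2.581989 = 5.0607

Z-interval: (x̄₁ - x̄₂) ± E = 5 ± 5.0607 = (-0.0607, 10.0607)

Rounded to 2 decimal places:

(-0.06, 10.06)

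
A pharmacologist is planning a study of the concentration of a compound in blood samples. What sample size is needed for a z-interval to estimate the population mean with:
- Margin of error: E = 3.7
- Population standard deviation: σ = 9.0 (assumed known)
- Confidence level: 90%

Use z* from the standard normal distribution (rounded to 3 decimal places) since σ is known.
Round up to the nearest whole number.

Using z* since population σ is known (z-interval formula).

For 90% confidence, z* = 1.645 (from standard normal table)

Sample size formula for z-interval: n = (z*σ/E)²

n = (1.645 × 9.0 / 3.7)²
  = (4.001351)²
  = 16.0108

Round up to the nearest whole number: n = 17

17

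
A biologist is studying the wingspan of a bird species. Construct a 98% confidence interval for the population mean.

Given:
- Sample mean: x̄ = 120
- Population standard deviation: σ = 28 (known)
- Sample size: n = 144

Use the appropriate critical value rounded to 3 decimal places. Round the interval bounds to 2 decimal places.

The population standard deviation σ is known, so use a z-interval (standard normal critical value).

For 98% confidence, z* = 2.326 (from standard normal table)

Standard error: SE = σ/√n = 28/√144 = 2.333333

Margin of error: E = z* × SE = 2.326 × 2.333333 = 5.4273

Z-interval: x̄ ± E = 120 ± 5.4273 = (114.5727, 125.4273)

Rounded to 2 decimal places:

(114.57, 125.43)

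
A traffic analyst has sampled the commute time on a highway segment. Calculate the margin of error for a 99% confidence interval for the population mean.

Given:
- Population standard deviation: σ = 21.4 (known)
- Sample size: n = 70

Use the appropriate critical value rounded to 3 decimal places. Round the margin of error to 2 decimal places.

The population standard deviation σ is known, so use the z-interval margin of error formula.

For 99% confidence, z* = 2.576 (from standard normal table)

Margin of error formula for z-interval: E = z* × σ/√n

E = 2.576 × 21.4/√70
  = 2.576 × 2.557789
  = 6.5889

Rounded to 2 decimal places:

6.59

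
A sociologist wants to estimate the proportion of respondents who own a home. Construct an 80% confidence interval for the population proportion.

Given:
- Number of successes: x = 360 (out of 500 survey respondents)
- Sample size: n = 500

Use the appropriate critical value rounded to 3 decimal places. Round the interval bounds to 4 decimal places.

Sample proportion: p̂ = 360/500 = 0.720000

Check conditions for normal approximation:
  np̂ = 360 ≥ 10 ✓
  n(1-p̂) = 140 ≥ 10 ✓

The sample is large enough, so use a z-interval (normal approximation) for the proportion.

For 80% confidence, z* = 1.282 (from standard normal table)

Standard error: SE = √(p̂(1-p̂)/n) = √(0.720000×0.280000/500) = 0.02007984

Margin of error: E = z* × SE = 1.282 × 0.02007984 = 0.025742

Z-interval: p̂ ± E = 0.720000 ± 0.025742 = (0.694258, 0.745742)

Rounded to 4 decimal places:

(0.6943, 0.7457)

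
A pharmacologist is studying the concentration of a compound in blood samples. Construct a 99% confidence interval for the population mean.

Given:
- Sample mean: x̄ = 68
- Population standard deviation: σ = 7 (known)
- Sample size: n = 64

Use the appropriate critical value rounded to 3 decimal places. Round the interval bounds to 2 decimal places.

The population standard deviation σ is known, so use a z-interval (standard normal critical value).

For 99% confidence, z* = 2.576 (from standard normal table)

Standard error: SE = σ/√n = 7/√64 = 0.875000

Margin of error: E = z* × SE = 2.576 × 0.875000 = 2.2540

Z-interval: x̄ ± E = 68 ± 2.2540 = (65.7460, 70.2540)

Rounded to 2 decimal places:

(65.75, 70.25)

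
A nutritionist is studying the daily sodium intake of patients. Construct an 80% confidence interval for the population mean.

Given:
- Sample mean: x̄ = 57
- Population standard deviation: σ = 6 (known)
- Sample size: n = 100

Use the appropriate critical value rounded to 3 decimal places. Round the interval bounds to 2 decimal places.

The population standard deviation σ is known, so use a z-interval (standard normal critical value).

For 80% confidence, z* = 1.282 (from standard normal table)

Standard error: SE = σ/√n = 6/√100 = 0.600000

Margin of error: E = z* × SE = 1.282 × 0.600000 = 0.7692

Z-interval: x̄ ± E = 57 ± 0.7692 = (56.2308, 57.7692)

Rounded to 2 decimal places:

(56.23, 57.77)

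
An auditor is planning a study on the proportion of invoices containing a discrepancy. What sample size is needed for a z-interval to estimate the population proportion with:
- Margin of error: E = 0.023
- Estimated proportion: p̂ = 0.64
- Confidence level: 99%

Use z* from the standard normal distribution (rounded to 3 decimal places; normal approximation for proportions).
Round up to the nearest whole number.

Using z* for proportion z-interval (normal approximation).

For 99% confidence, z* = 2.576 (from standard normal table)

Sample size formula for proportion z-interval: n = z*²p̂(1-p̂)/E²

n = 2.576² × 0.64 × 0.36 / 0.023²
  = 6.635776 × 0.2304 / 0.000529
  = 2890.1376

Round up to the nearest whole number: n = 2891

2891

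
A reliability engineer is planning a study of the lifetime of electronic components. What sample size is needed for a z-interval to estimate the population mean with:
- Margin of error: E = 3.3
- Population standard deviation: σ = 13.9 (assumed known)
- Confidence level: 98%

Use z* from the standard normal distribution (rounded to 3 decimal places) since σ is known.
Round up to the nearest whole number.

Using z* since population σ is known (z-interval formula).

For 98% confidence, z* = 2.326 (from standard normal table)

Sample size formula for z-interval: n = (z*σ/E)²

n = (2.326 × 13.9 / 3.3)²
  = (9.797394)²
  = 95.9889

Round up to the nearest whole number: n = 96

96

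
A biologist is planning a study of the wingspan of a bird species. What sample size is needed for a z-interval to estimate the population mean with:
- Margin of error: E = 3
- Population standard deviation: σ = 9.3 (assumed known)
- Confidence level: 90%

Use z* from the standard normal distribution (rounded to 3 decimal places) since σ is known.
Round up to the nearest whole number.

Using z* since population σ is known (z-interval formula).

For 90% confidence, z* = 1.645 (from standard normal table)

Sample size formula for z-interval: n = (z*σ/E)²

n = (1.645 × 9.3 / 3)²
  = (5.099500)²
  = 26.0049

Round up to the nearest whole number: n = 27

27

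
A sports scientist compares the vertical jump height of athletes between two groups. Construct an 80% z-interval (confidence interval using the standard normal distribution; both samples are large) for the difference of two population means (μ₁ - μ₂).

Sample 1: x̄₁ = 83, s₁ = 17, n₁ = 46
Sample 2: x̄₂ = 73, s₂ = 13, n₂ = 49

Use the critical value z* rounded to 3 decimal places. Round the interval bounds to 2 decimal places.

Both samples are large (n₁ = 46 ≥ 30, n₂ = 49 ≥ 30), so a z-interval for the difference of means applies.

Point estimate: x̄₁ - x̄₂ = 83 - 73 = 10

Standard error: SE = √(s₁²/n₁ + s₂²/n₂)
= √(17²/46 + 13²/49)
= √(6.282609 + 3.448980)
= 3.119549

For 80% confidence, z* = 1.282 (from standard normal table)
Margin of error: E = z* × SE = 1.282 × 3.119549 = 3.9993

Z-interval: (x̄₁ - x̄₂) ± E = 10 ± 3.9993 = (6.0007, 13.9993)

Rounded to 2 decimal places:

(6.00, 14.00)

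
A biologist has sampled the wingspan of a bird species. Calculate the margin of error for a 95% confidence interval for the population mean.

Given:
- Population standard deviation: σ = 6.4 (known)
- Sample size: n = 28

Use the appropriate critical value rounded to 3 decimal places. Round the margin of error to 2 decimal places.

The population standard deviation σ is known, so use the z-interval margin of error formula.

For 95% confidence, z* = 1.96 (from standard normal table)

Margin of error formula for z-interval: E = z* × σ/√n

E = 1.96 × 6.4/√28
  = 1.96 × 1.209486
  = 2.3706

Rounded to 2 decimal places:

2.37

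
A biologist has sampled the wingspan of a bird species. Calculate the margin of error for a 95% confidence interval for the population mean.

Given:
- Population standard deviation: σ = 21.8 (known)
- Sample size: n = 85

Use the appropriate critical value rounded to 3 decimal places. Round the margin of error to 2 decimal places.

The population standard deviation σ is known, so use the z-interval margin of error formula.

For 95% confidence, z* = 1.96 (from standard normal table)

Margin of error formula for z-interval: E = z* × σ/√n

E = 1.96 × 21.8/√85
  = 1.96 × 2.364542
  = 4.6345

Rounded to 2 decimal places:

4.63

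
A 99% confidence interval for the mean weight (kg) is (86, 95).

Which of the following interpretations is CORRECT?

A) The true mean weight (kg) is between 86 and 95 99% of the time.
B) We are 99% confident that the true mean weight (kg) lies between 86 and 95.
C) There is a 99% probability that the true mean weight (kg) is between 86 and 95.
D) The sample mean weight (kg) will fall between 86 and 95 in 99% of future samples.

A confidence interval represents our confidence in the procedure, not a probability statement about the parameter.

Key concept: If we repeated this sampling process many times and computed a 99% CI each time, about 99% of those intervals would contain the true population parameter.

For this specific interval (86, 95):
- Midpoint (point estimate): 90.5
- Margin of error: 4.5

The correct interpretation is the one stating confidence that the true parameter lies in the interval — option B.

B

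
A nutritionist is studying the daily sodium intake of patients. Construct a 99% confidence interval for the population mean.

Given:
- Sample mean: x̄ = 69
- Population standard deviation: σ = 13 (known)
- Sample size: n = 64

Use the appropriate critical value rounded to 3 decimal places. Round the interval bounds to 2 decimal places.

The population standard deviation σ is known, so use a z-interval (standard normal critical value).

For 99% confidence, z* = 2.576 (from standard normal table)

Standard error: SE = σ/√n = 13/√64 = 1.625000

Margin of error: E = z* × SE = 2.576 × 1.625000 = 4.1860

Z-interval: x̄ ± E = 69 ± 4.1860 = (64.8140, 73.1860)

Rounded to 2 decimal places:

(64.81, 73.19)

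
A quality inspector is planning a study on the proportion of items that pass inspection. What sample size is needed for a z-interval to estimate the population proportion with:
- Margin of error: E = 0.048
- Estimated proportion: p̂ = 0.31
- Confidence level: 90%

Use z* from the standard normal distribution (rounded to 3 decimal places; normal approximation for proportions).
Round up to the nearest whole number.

Using z* for proportion z-interval (normal approximation).

For 90% confidence, z* = 1.645 (from standard normal table)

Sample size formula for proportion z-interval: n = z*²p̂(1-p̂)/E²

n = 1.645² × 0.31 × 0.69 / 0.048²
  = 2.706025 × 0.2139 / 0.002304
  = 251.2234

Round up to the nearest whole number: n = 252

252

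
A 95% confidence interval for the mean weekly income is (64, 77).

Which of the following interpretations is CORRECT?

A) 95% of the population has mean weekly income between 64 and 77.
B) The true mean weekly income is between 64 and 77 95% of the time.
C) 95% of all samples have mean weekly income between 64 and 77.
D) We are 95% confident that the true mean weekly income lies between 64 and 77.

A confidence interval represents our confidence in the procedure, not a probability statement about the parameter.

Key concept: If we repeated this sampling process many times and computed a 95% CI each time, about 95% of those intervals would contain the true population parameter.

For this specific interval (64, 77):
- Midpoint (point estimate): 70.5
- Margin of error: 6.5

The correct interpretation is the one stating confidence that the true parameter lies in the interval — option D.

D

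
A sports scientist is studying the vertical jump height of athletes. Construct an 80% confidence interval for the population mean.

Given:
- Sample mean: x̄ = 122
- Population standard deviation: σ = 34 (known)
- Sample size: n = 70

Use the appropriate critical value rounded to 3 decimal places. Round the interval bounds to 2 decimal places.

The population standard deviation σ is known, so use a z-interval (standard normal critical value).

For 80% confidence, z* = 1.282 (from standard normal table)

Standard error: SE = σ/√n = 34/√70 = 4.063777

Margin of error: E = z* × SE = 1.282 × 4.063777 = 5.2098

Z-interval: x̄ ± E = 122 ± 5.2098 = (116.7902, 127.2098)

Rounded to 2 decimal places:

(116.79, 127.21)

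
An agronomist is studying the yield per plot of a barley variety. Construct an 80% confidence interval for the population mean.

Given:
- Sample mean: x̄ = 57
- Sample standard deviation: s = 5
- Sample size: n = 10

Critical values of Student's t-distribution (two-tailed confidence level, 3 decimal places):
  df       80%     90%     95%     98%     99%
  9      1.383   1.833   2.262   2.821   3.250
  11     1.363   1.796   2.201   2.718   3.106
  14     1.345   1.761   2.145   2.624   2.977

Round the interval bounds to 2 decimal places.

The population standard deviation σ is unknown (only the sample standard deviation s is given), so use a t-interval with df = n - 1 = 10 - 1 = 9.

For 80% confidence with df = 9, t* = 1.383 (from t-table)

Standard error: SE = s/√n = 5/√10 = 1.581139

Margin of error: E = t* × SE = 1.383 × 1.581139 = 2.1867

T-interval: x̄ ± E = 57 ± 2.1867 = (54.8133, 59.1867)

Rounded to 2 decimal places:

(54.81, 59.19)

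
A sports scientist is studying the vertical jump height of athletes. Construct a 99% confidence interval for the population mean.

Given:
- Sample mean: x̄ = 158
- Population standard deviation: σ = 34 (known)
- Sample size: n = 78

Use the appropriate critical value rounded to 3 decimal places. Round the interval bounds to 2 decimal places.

The population standard deviation σ is known, so use a z-interval (standard normal critical value).

For 99% confidence, z* = 2.576 (from standard normal table)

Standard error: SE = σ/√n = 34/√78 = 3.849742

Margin of error: E = z* × SE = 2.576 × 3.849742 = 9.9169

Z-interval: x̄ ± E = 158 ± 9.9169 = (148.0831, 167.9169)

Rounded to 2 decimal places:

(148.08, 167.92)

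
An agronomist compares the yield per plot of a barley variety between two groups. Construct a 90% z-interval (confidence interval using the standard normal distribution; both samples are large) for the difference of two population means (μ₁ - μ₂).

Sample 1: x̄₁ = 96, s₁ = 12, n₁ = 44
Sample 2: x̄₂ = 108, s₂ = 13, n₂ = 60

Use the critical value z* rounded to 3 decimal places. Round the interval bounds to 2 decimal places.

Both samples are large (n₁ = 44 ≥ 30, n₂ = 60 ≥ 30), so a z-interval for the difference of means applies.

Point estimate: x̄₁ - x̄₂ = 96 - 108 = -12

Standard error: SE = √(s₁²/n₁ + s₂²/n₂)
= √(12²/44 + 13²/60)
= √(3.272727 + 2.816667)
= 2.467670

For 90% confidence, z* = 1.645 (from standard normal table)
Margin of error: E = z* × SE = 1.645 × 2.467670 = 4.0593

Z-interval: (x̄₁ - x̄₂) ± E = -12 ± 4.0593 = (-16.0593, -7.9407)

Rounded to 2 decimal places:

(-16.06, -7.94)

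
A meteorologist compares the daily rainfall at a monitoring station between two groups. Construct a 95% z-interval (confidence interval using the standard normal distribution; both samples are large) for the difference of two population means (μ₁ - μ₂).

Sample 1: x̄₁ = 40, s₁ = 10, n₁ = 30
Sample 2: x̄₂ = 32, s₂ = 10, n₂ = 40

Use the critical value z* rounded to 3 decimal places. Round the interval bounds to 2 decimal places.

Both samples are large (n₁ = 30 ≥ 30, n₂ = 40 ≥ 30), so a z-interval for the difference of means applies.

Point estimate: x̄₁ - x̄₂ = 40 - 32 = 8

Standard error: SE = √(s₁²/n₁ + s₂²/n₂)
= √(10²/30 + 10²/40)
= √(3.333333 + 2.500000)
= 2.415229

For 95% confidence, z* = 1.96 (from standard normal table)
Margin of error: E = z* × SE = 1.96 × 2.415229 = 4.7338

Z-interval: (x̄₁ - x̄₂) ± E = 8 ± 4.7338 = (3.2662, 12.7338)

Rounded to 2 decimal places:

(3.27, 12.73)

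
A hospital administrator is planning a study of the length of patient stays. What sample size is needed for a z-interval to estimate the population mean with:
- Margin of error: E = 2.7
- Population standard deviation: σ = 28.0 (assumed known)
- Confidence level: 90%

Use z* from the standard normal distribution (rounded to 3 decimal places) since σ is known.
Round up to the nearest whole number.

Using z* since population σ is known (z-interval formula).

For 90% confidence, z* = 1.645 (from standard normal table)

Sample size formula for z-interval: n = (z*σ/E)²

n = (1.645 × 28.0 / 2.7)²
  = (17.059259)²
  = 291.0183

Round up to the nearest whole number: n = 292

292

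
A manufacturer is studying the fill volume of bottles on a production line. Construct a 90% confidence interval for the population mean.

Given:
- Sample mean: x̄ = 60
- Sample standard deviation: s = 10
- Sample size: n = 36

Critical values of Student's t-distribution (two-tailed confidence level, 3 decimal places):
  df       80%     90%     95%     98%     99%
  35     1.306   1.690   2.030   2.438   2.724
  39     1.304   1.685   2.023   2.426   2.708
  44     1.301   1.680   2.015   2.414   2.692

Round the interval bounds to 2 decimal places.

The population standard deviation σ is unknown (only the sample standard deviation s is given), so use a t-interval with df = n - 1 = 36 - 1 = 35.

For 90% confidence with df = 35, t* = 1.690 (from t-table)

Standard error: SE = s/√n = 10/√36 = 1.666667

Margin of error: E = t* × SE = 1.690 × 1.666667 = 2.8167

T-interval: x̄ ± E = 60 ± 2.8167 = (57.1833, 62.8167)

Rounded to 2 decimal places:

(57.18, 62.82)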